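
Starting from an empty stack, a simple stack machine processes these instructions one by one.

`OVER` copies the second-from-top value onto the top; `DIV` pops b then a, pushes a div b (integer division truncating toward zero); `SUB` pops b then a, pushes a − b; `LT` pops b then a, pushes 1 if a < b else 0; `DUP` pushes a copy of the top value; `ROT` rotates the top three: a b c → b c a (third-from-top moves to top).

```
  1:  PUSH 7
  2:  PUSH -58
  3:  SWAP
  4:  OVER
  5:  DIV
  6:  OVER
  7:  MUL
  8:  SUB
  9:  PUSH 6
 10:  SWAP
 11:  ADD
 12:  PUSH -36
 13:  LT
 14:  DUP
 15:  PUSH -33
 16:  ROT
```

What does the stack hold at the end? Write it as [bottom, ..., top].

PUSH 7   → [7]
PUSH -58 → [7, -58]
SWAP     → [-58, 7]
OVER     → [-58, 7, -58]
DIV      → [-58, 0]
OVER     → [-58, 0, -58]
MUL      → [-58, 0]
SUB      → [-58]
PUSH 6   → [-58, 6]
SWAP     → [6, -58]
ADD      → [-52]
PUSH -36 → [-52, -36]
LT       → [1]
DUP      → [1, 1]
PUSH -33 → [1, 1, -33]
ROT      → [1, -33, 1]

[1, -33, 1]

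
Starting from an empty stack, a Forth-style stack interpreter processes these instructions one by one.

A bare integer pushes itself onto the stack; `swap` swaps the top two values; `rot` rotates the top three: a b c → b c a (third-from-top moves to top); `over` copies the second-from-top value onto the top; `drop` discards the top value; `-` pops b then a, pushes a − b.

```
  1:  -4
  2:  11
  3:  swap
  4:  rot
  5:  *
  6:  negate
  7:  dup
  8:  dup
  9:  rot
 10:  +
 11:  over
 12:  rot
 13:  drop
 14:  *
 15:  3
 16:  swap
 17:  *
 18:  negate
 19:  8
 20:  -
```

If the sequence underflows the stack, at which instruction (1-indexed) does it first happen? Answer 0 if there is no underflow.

4

-4    -4
11    -4 11
swap  11 -4
rot  — needs 3 operands, stack has 2 → underflow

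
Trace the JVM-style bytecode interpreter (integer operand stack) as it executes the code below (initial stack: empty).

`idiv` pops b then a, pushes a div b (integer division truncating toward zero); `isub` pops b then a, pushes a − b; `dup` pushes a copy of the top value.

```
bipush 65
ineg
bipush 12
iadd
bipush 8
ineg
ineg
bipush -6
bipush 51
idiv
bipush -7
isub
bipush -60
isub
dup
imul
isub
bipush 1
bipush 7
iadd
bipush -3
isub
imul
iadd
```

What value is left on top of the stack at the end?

-49344

bipush 65  : 65
ineg       : -65
bipush 12  : -65 12
iadd       : -53
bipush 8   : -53 8
ineg       : -53 -8
ineg       : -53 8
bipush -6  : -53 8 -6
bipush 51  : -53 8 -6 51
idiv       : -53 8 0
bipush -7  : -53 8 0 -7
isub       : -53 8 7
bipush -60 : -53 8 7 -60
isub       : -53 8 67
dup        : -53 8 67 67
imul       : -53 8 4489
isub       : -53 -4481
bipush 1   : -53 -4481 1
bipush 7   : -53 -4481 1 7
iadd       : -53 -4481 8
bipush -3  : -53 -4481 8 -3
isub       : -53 -4481 11
imul       : -53 -49291
iadd       : -49344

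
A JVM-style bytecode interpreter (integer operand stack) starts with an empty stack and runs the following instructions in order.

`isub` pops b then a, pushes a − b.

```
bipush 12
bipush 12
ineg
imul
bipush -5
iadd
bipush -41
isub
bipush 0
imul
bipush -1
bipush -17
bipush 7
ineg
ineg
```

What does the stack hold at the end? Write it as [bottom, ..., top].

[0, -1, -17, 7]

bipush 12  → [12]
bipush 12  → [12, 12]
ineg       → [12, -12]
imul       → [-144]
bipush -5  → [-144, -5]
iadd       → [-149]
bipush -41 → [-149, -41]
isub       → [-108]
bipush 0   → [-108, 0]
imul       → [0]
bipush -1  → [0, -1]
bipush -17 → [0, -1, -17]
bipush 7   → [0, -1, -17, 7]
ineg       → [0, -1, -17, -7]
ineg       → [0, -1, -17, 7]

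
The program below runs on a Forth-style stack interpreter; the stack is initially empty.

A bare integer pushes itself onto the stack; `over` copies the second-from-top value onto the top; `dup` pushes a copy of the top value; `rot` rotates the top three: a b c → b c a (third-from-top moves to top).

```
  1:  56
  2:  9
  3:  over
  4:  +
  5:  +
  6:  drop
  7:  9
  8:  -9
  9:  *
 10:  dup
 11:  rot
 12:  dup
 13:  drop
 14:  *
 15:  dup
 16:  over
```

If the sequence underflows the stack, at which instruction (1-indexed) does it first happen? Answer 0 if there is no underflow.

56   : [56]
9    : [56, 9]
over : [56, 9, 56]
+    : [56, 65]
+    : [121]
drop : []
9    : [9]
-9   : [9, -9]
*    : [-81]
dup  : [-81, -81]
rot  — needs 3 operands, stack has 2 → underflow

11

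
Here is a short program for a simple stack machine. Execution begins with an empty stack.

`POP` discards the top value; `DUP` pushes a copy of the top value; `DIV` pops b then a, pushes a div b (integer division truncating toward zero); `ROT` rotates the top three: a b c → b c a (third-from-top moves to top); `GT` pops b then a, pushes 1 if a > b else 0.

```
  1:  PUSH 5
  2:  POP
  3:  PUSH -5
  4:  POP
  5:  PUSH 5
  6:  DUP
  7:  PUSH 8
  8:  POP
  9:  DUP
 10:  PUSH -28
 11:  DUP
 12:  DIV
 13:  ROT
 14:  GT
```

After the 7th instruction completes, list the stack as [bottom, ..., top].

PUSH 5  -> 5
POP     -> (empty)
PUSH -5 -> -5
POP     -> (empty)
PUSH 5  -> 5
DUP     -> 5 5
PUSH 8  -> 5 5 8

[5, 5, 8]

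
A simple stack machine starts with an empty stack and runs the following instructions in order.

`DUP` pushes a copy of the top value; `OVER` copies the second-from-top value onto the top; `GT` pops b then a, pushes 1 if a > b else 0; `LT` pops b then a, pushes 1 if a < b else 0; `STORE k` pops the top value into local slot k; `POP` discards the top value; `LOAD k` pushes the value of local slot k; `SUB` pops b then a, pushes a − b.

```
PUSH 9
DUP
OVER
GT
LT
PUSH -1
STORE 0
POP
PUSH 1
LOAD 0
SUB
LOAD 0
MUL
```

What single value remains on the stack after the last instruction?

-2

PUSH 9   [9]
DUP      [9, 9]
OVER     [9, 9, 9]
GT       [9, 0]
LT       [0]
PUSH -1  [0, -1]
STORE 0  [0]
POP      []
PUSH 1   [1]
LOAD 0   [1, -1]
SUB      [2]
LOAD 0   [2, -1]
MUL      [-2]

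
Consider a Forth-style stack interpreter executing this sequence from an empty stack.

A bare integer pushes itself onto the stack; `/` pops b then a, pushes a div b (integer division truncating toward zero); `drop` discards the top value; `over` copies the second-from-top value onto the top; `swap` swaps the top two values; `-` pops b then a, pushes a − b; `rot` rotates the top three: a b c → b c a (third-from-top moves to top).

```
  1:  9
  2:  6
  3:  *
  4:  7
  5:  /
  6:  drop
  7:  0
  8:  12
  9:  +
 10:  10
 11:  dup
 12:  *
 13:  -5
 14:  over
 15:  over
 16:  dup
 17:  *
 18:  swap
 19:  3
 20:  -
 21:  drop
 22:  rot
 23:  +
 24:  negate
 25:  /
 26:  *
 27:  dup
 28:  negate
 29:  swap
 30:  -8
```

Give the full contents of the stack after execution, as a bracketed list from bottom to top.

9      -> 9
6      -> 9 6
*      -> 54
7      -> 54 7
/      -> 7
drop   -> (empty)
0      -> 0
12     -> 0 12
+      -> 12
10     -> 12 10
dup    -> 12 10 10
*      -> 12 100
-5     -> 12 100 -5
over   -> 12 100 -5 100
over   -> 12 100 -5 100 -5
dup    -> 12 100 -5 100 -5 -5
*      -> 12 100 -5 100 25
swap   -> 12 100 -5 25 100
3      -> 12 100 -5 25 100 3
-      -> 12 100 -5 25 97
drop   -> 12 100 -5 25
rot    -> 12 -5 25 100
+      -> 12 -5 125
negate -> 12 -5 -125
/      -> 12 0
*      -> 0
dup    -> 0 0
negate -> 0 0
swap   -> 0 0
-8     -> 0 0 -8

[0, 0, -8]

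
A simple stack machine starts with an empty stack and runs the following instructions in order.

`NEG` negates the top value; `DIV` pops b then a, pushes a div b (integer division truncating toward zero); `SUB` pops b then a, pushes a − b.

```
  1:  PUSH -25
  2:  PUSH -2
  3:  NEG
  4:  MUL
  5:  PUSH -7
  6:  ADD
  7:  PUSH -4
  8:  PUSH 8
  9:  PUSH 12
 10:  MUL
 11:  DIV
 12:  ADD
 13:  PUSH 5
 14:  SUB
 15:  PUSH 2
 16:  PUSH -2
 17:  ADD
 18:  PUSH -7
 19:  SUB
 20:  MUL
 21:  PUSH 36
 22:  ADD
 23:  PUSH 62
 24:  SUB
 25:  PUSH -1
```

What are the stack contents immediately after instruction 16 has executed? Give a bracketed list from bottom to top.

PUSH -25 : -25
PUSH -2  : -25 -2
NEG      : -25 2
MUL      : -50
PUSH -7  : -50 -7
ADD      : -57
PUSH -4  : -57 -4
PUSH 8   : -57 -4 8
PUSH 12  : -57 -4 8 12
MUL      : -57 -4 96
DIV      : -57 0
ADD      : -57
PUSH 5   : -57 5
SUB      : -62
PUSH 2   : -62 2
PUSH -2  : -62 2 -2

[-62, 2, -2]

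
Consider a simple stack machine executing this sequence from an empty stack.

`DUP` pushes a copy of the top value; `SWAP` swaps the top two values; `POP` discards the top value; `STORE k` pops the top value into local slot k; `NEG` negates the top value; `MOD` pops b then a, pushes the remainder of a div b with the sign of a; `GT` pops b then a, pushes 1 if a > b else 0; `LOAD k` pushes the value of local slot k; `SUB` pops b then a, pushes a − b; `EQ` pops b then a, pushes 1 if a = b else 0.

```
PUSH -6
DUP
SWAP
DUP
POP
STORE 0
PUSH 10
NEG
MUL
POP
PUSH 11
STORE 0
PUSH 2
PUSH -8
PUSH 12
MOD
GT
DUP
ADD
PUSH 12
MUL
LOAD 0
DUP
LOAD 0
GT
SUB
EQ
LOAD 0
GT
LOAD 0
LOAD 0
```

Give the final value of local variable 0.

PUSH -6 → -6
DUP     → -6 -6
SWAP    → -6 -6
DUP     → -6 -6 -6
POP     → -6 -6
STORE 0 → -6
PUSH 10 → -6 10
NEG     → -6 -10
MUL     → 60
POP     → (empty)
PUSH 11 → 11
STORE 0 → (empty)
PUSH 2  → 2
PUSH -8 → 2 -8
PUSH 12 → 2 -8 12
MOD     → 2 -8
GT      → 1
DUP     → 1 1
ADD     → 2
PUSH 12 → 2 12
MUL     → 24
LOAD 0  → 24 11
DUP     → 24 11 11
LOAD 0  → 24 11 11 11
GT      → 24 11 0
SUB     → 24 11
EQ      → 0
LOAD 0  → 0 11
GT      → 0
LOAD 0  → 0 11
LOAD 0  → 0 11 11

11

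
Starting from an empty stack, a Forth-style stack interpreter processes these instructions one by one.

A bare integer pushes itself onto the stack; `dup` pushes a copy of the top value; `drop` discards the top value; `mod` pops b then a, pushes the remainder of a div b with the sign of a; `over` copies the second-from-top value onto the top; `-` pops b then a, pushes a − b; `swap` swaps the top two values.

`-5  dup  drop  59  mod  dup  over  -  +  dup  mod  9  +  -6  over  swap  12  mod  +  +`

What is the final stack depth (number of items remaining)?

-5    -5
dup   -5 -5
drop  -5
59    -5 59
mod   -5
dup   -5 -5
over  -5 -5 -5
-     -5 0
+     -5
dup   -5 -5
mod   0
9     0 9
+     9
-6    9 -6
over  9 -6 9
swap  9 9 -6
12    9 9 -6 12
mod   9 9 -6
+     9 3
+     12

1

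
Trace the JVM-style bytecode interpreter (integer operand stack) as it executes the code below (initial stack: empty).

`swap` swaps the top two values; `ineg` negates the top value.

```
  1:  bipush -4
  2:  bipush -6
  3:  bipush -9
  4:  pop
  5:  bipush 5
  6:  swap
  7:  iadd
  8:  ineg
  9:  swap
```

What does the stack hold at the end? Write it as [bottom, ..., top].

bipush -4 → [-4]
bipush -6 → [-4, -6]
bipush -9 → [-4, -6, -9]
pop       → [-4, -6]
bipush 5  → [-4, -6, 5]
swap      → [-4, 5, -6]
iadd      → [-4, -1]
ineg      → [-4, 1]
swap      → [1, -4]

[1, -4]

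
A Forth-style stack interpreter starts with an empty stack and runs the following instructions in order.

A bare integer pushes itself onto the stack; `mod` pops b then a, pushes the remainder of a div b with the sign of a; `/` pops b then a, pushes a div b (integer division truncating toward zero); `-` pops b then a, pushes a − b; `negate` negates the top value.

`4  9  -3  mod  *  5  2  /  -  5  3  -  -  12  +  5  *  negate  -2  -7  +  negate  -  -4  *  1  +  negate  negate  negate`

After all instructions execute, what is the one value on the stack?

4      : [4]
9      : [4, 9]
-3     : [4, 9, -3]
mod    : [4, 0]
*      : [0]
5      : [0, 5]
2      : [0, 5, 2]
/      : [0, 2]
-      : [-2]
5      : [-2, 5]
3      : [-2, 5, 3]
-      : [-2, 2]
-      : [-4]
12     : [-4, 12]
+      : [8]
5      : [8, 5]
*      : [40]
negate : [-40]
-2     : [-40, -2]
-7     : [-40, -2, -7]
+      : [-40, -9]
negate : [-40, 9]
-      : [-49]
-4     : [-49, -4]
*      : [196]
1      : [196, 1]
+      : [197]
negate : [-197]
negate : [197]
negate : [-197]

-197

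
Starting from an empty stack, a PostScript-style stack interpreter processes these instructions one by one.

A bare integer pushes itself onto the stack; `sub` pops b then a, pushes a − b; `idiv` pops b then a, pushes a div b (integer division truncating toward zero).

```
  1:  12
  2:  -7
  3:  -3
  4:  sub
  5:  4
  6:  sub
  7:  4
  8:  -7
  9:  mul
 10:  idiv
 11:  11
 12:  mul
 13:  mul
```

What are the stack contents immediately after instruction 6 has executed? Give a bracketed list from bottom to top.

[12, -8]

12  → 12
-7  → 12 -7
-3  → 12 -7 -3
sub → 12 -4
4   → 12 -4 4
sub → 12 -8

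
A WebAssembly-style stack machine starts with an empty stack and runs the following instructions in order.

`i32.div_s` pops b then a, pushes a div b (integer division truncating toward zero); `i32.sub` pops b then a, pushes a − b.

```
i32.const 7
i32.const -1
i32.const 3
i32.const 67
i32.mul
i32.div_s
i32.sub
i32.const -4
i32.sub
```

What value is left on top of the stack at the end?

11

i32.const 7   [7]
i32.const -1  [7, -1]
i32.const 3   [7, -1, 3]
i32.const 67  [7, -1, 3, 67]
i32.mul       [7, -1, 201]
i32.div_s     [7, 0]
i32.sub       [7]
i32.const -4  [7, -4]
i32.sub       [11]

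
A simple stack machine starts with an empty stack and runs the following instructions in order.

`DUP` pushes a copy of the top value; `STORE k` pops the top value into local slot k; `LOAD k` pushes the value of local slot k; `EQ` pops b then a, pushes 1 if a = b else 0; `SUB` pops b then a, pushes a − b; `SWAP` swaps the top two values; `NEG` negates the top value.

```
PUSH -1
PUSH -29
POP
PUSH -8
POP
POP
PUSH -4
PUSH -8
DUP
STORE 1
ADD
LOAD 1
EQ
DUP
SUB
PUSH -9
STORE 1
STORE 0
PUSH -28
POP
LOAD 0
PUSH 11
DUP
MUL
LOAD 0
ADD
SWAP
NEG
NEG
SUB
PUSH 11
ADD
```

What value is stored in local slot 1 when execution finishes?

-9

PUSH -1  → [-1]
PUSH -29 → [-1, -29]
POP      → [-1]
PUSH -8  → [-1, -8]
POP      → [-1]
POP      → []
PUSH -4  → [-4]
PUSH -8  → [-4, -8]
DUP      → [-4, -8, -8]
STORE 1  → [-4, -8]
ADD      → [-12]
LOAD 1   → [-12, -8]
EQ       → [0]
DUP      → [0, 0]
SUB      → [0]
PUSH -9  → [0, -9]
STORE 1  → [0]
STORE 0  → []
PUSH -28 → [-28]
POP      → []
LOAD 0   → [0]
PUSH 11  → [0, 11]
DUP      → [0, 11, 11]
MUL      → [0, 121]
LOAD 0   → [0, 121, 0]
ADD      → [0, 121]
SWAP     → [121, 0]
NEG      → [121, 0]
NEG      → [121, 0]
SUB      → [121]
PUSH 11  → [121, 11]
ADD      → [132]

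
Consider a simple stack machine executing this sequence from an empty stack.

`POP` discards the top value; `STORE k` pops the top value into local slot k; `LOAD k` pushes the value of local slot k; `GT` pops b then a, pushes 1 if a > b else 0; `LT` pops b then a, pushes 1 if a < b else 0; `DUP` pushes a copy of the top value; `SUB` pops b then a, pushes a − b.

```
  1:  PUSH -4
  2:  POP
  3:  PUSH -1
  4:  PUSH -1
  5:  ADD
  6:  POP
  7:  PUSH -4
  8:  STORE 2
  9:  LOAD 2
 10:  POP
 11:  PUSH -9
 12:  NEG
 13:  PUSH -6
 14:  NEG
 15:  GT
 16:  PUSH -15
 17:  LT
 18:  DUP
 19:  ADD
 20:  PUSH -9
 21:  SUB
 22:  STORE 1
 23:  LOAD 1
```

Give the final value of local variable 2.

-4

PUSH -4  : -4
POP      : (empty)
PUSH -1  : -1
PUSH -1  : -1 -1
ADD      : -2
POP      : (empty)
PUSH -4  : -4
STORE 2  : (empty)
LOAD 2   : -4
POP      : (empty)
PUSH -9  : -9
NEG      : 9
PUSH -6  : 9 -6
NEG      : 9 6
GT       : 1
PUSH -15 : 1 -15
LT       : 0
DUP      : 0 0
ADD      : 0
PUSH -9  : 0 -9
SUB      : 9
STORE 1  : (empty)
LOAD 1   : 9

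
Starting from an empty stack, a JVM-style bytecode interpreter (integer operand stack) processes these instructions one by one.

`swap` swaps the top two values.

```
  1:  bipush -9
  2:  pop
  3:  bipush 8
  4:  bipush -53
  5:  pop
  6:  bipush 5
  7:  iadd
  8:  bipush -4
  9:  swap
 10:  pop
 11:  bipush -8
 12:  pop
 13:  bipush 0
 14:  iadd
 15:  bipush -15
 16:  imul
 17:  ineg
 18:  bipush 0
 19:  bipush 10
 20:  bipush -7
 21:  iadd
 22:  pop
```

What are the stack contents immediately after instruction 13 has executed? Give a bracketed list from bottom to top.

[-4, 0]

bipush -9  → [-9]
pop        → []
bipush 8   → [8]
bipush -53 → [8, -53]
pop        → [8]
bipush 5   → [8, 5]
iadd       → [13]
bipush -4  → [13, -4]
swap       → [-4, 13]
pop        → [-4]
bipush -8  → [-4, -8]
pop        → [-4]
bipush 0   → [-4, 0]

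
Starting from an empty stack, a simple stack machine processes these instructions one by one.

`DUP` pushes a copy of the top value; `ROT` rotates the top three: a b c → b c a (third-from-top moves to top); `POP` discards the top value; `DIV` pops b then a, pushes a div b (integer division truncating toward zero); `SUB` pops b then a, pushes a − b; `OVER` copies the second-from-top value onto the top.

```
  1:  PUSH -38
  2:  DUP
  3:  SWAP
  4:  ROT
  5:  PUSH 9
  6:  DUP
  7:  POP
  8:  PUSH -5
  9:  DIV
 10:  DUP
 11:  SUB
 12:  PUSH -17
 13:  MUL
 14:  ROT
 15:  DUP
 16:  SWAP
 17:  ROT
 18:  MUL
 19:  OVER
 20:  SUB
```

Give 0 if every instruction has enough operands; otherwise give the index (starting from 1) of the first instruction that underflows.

4

PUSH -38 -> [-38]
DUP      -> [-38, -38]
SWAP     -> [-38, -38]
ROT  — needs 3 operands, stack has 2 → underflow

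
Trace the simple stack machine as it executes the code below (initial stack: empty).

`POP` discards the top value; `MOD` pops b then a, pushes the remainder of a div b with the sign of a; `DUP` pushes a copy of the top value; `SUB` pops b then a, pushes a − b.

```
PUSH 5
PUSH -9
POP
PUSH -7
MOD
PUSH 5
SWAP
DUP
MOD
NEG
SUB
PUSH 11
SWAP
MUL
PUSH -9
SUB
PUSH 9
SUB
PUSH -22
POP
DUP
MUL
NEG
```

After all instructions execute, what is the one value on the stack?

PUSH 5    [5]
PUSH -9   [5, -9]
POP       [5]
PUSH -7   [5, -7]
MOD       [5]
PUSH 5    [5, 5]
SWAP      [5, 5]
DUP       [5, 5, 5]
MOD       [5, 0]
NEG       [5, 0]
SUB       [5]
PUSH 11   [5, 11]
SWAP      [11, 5]
MUL       [55]
PUSH -9   [55, -9]
SUB       [64]
PUSH 9    [64, 9]
SUB       [55]
PUSH -22  [55, -22]
POP       [55]
DUP       [55, 55]
MUL       [3025]
NEG       [-3025]

-3025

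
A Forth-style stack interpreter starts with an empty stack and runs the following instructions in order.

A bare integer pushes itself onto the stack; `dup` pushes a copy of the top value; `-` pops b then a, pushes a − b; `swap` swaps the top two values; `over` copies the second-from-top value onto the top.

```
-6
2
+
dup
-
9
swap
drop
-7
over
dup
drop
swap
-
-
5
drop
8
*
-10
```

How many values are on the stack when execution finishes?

-6   -> [-6]
2    -> [-6, 2]
+    -> [-4]
dup  -> [-4, -4]
-    -> [0]
9    -> [0, 9]
swap -> [9, 0]
drop -> [9]
-7   -> [9, -7]
over -> [9, -7, 9]
dup  -> [9, -7, 9, 9]
drop -> [9, -7, 9]
swap -> [9, 9, -7]
-    -> [9, 16]
-    -> [-7]
5    -> [-7, 5]
drop -> [-7]
8    -> [-7, 8]
*    -> [-56]
-10  -> [-56, -10]

2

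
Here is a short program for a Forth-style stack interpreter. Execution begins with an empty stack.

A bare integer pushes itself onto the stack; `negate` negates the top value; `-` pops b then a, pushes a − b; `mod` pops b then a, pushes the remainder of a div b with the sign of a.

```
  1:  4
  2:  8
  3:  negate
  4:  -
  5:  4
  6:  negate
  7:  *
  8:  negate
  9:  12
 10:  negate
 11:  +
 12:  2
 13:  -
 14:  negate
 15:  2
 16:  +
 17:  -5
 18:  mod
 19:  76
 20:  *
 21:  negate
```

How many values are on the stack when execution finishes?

4      : 4
8      : 4 8
negate : 4 -8
-      : 12
4      : 12 4
negate : 12 -4
*      : -48
negate : 48
12     : 48 12
negate : 48 -12
+      : 36
2      : 36 2
-      : 34
negate : -34
2      : -34 2
+      : -32
-5     : -32 -5
mod    : -2
76     : -2 76
*      : -152
negate : 152

1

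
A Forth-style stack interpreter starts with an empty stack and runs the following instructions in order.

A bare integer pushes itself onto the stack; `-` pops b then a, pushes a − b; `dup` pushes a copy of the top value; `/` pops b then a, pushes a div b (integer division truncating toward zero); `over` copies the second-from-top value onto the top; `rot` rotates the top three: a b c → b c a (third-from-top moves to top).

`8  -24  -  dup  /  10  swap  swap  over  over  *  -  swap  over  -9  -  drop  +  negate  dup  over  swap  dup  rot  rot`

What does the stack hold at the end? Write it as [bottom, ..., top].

[-1, -1, -1, -1]

8      → 8
-24    → 8 -24
-      → 32
dup    → 32 32
/      → 1
10     → 1 10
swap   → 10 1
swap   → 1 10
over   → 1 10 1
over   → 1 10 1 10
*      → 1 10 10
-      → 1 0
swap   → 0 1
over   → 0 1 0
-9     → 0 1 0 -9
-      → 0 1 9
drop   → 0 1
+      → 1
negate → -1
dup    → -1 -1
over   → -1 -1 -1
swap   → -1 -1 -1
dup    → -1 -1 -1 -1
rot    → -1 -1 -1 -1
rot    → -1 -1 -1 -1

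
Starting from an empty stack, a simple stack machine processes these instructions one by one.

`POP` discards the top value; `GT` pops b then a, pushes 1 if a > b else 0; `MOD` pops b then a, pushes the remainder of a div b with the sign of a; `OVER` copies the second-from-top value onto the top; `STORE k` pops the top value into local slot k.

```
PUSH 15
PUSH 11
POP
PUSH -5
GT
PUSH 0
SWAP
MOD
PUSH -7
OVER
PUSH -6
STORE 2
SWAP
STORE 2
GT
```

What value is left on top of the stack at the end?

PUSH 15  [15]
PUSH 11  [15, 11]
POP      [15]
PUSH -5  [15, -5]
GT       [1]
PUSH 0   [1, 0]
SWAP     [0, 1]
MOD      [0]
PUSH -7  [0, -7]
OVER     [0, -7, 0]
PUSH -6  [0, -7, 0, -6]
STORE 2  [0, -7, 0]
SWAP     [0, 0, -7]
STORE 2  [0, 0]
GT       [0]

0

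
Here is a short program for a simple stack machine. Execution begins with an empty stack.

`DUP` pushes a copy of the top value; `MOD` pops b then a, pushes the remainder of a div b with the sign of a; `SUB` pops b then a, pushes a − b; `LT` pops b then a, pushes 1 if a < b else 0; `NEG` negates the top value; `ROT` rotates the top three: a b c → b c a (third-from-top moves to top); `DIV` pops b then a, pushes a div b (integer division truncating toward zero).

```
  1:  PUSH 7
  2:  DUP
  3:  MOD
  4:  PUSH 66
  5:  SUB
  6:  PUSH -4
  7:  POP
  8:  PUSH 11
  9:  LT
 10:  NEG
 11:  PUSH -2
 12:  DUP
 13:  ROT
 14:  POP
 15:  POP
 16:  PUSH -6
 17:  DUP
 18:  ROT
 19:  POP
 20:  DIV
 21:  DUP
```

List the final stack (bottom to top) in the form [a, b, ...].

PUSH 7  -> [7]
DUP     -> [7, 7]
MOD     -> [0]
PUSH 66 -> [0, 66]
SUB     -> [-66]
PUSH -4 -> [-66, -4]
POP     -> [-66]
PUSH 11 -> [-66, 11]
LT      -> [1]
NEG     -> [-1]
PUSH -2 -> [-1, -2]
DUP     -> [-1, -2, -2]
ROT     -> [-2, -2, -1]
POP     -> [-2, -2]
POP     -> [-2]
PUSH -6 -> [-2, -6]
DUP     -> [-2, -6, -6]
ROT     -> [-6, -6, -2]
POP     -> [-6, -6]
DIV     -> [1]
DUP     -> [1, 1]

[1, 1]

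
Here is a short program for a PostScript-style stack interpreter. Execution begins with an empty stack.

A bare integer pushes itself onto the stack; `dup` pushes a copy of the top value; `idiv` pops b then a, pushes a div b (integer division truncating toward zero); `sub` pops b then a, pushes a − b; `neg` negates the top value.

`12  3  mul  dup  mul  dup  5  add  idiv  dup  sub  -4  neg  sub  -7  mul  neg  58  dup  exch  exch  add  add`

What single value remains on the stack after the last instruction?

88

12   -> 12
3    -> 12 3
mul  -> 36
dup  -> 36 36
mul  -> 1296
dup  -> 1296 1296
5    -> 1296 1296 5
add  -> 1296 1301
idiv -> 0
dup  -> 0 0
sub  -> 0
-4   -> 0 -4
neg  -> 0 4
sub  -> -4
-7   -> -4 -7
mul  -> 28
neg  -> -28
58   -> -28 58
dup  -> -28 58 58
exch -> -28 58 58
exch -> -28 58 58
add  -> -28 116
add  -> 88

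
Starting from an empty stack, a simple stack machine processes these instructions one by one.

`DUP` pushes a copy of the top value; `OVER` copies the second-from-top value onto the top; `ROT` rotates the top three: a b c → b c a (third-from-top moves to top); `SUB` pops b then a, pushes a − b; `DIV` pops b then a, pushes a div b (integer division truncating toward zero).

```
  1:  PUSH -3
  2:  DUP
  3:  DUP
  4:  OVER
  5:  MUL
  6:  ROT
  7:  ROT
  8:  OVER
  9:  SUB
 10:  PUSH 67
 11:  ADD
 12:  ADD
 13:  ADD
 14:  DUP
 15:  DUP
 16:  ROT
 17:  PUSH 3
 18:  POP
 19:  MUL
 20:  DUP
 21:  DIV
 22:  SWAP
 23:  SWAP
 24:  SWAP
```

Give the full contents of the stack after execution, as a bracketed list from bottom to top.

[1, 73]

PUSH -3 : [-3]
DUP     : [-3, -3]
DUP     : [-3, -3, -3]
OVER    : [-3, -3, -3, -3]
MUL     : [-3, -3, 9]
ROT     : [-3, 9, -3]
ROT     : [9, -3, -3]
OVER    : [9, -3, -3, -3]
SUB     : [9, -3, 0]
PUSH 67 : [9, -3, 0, 67]
ADD     : [9, -3, 67]
ADD     : [9, 64]
ADD     : [73]
DUP     : [73, 73]
DUP     : [73, 73, 73]
ROT     : [73, 73, 73]
PUSH 3  : [73, 73, 73, 3]
POP     : [73, 73, 73]
MUL     : [73, 5329]
DUP     : [73, 5329, 5329]
DIV     : [73, 1]
SWAP    : [1, 73]
SWAP    : [73, 1]
SWAP    : [1, 73]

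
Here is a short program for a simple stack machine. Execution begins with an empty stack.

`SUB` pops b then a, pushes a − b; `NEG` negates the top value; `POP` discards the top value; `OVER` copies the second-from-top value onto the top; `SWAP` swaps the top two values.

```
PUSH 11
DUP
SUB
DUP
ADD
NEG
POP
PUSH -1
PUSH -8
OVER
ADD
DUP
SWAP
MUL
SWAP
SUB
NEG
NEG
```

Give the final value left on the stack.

82

PUSH 11 -> [11]
DUP     -> [11, 11]
SUB     -> [0]
DUP     -> [0, 0]
ADD     -> [0]
NEG     -> [0]
POP     -> []
PUSH -1 -> [-1]
PUSH -8 -> [-1, -8]
OVER    -> [-1, -8, -1]
ADD     -> [-1, -9]
DUP     -> [-1, -9, -9]
SWAP    -> [-1, -9, -9]
MUL     -> [-1, 81]
SWAP    -> [81, -1]
SUB     -> [82]
NEG     -> [-82]
NEG     -> [82]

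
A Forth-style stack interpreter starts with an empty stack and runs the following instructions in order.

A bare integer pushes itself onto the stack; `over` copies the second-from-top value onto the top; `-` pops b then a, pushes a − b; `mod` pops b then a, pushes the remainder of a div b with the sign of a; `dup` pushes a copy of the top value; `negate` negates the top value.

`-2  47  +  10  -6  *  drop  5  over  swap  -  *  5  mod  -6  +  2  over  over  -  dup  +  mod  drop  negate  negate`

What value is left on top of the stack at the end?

-6

-2      -2
47      -2 47
+       45
10      45 10
-6      45 10 -6
*       45 -60
drop    45
5       45 5
over    45 5 45
swap    45 45 5
-       45 40
*       1800
5       1800 5
mod     0
-6      0 -6
+       -6
2       -6 2
over    -6 2 -6
over    -6 2 -6 2
-       -6 2 -8
dup     -6 2 -8 -8
+       -6 2 -16
mod     -6 2
drop    -6
negate  6
negate  -6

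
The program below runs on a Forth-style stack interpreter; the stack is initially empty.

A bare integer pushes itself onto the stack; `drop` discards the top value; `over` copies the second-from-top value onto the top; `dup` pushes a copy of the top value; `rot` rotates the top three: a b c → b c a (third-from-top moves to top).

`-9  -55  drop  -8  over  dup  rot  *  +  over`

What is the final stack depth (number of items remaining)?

3

-9   : [-9]
-55  : [-9, -55]
drop : [-9]
-8   : [-9, -8]
over : [-9, -8, -9]
dup  : [-9, -8, -9, -9]
rot  : [-9, -9, -9, -8]
*    : [-9, -9, 72]
+    : [-9, 63]
over : [-9, 63, -9]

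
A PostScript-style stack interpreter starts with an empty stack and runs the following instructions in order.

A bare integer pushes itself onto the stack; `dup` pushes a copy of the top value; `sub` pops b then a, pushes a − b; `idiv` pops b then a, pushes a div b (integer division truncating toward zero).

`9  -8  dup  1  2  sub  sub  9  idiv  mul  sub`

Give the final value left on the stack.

9    → [9]
-8   → [9, -8]
dup  → [9, -8, -8]
1    → [9, -8, -8, 1]
2    → [9, -8, -8, 1, 2]
sub  → [9, -8, -8, -1]
sub  → [9, -8, -7]
9    → [9, -8, -7, 9]
idiv → [9, -8, 0]
mul  → [9, 0]
sub  → [9]

9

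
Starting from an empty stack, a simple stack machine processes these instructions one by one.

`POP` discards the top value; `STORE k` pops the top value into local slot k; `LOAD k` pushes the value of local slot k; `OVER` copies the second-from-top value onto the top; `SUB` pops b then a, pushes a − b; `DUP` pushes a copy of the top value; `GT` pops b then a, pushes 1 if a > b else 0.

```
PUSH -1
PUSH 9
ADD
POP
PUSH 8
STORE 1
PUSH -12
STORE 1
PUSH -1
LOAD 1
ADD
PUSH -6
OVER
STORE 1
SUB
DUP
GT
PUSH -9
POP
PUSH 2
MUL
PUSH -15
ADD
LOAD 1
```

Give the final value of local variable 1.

PUSH -1  -> [-1]
PUSH 9   -> [-1, 9]
ADD      -> [8]
POP      -> []
PUSH 8   -> [8]
STORE 1  -> []
PUSH -12 -> [-12]
STORE 1  -> []
PUSH -1  -> [-1]
LOAD 1   -> [-1, -12]
ADD      -> [-13]
PUSH -6  -> [-13, -6]
OVER     -> [-13, -6, -13]
STORE 1  -> [-13, -6]
SUB      -> [-7]
DUP      -> [-7, -7]
GT       -> [0]
PUSH -9  -> [0, -9]
POP      -> [0]
PUSH 2   -> [0, 2]
MUL      -> [0]
PUSH -15 -> [0, -15]
ADD      -> [-15]
LOAD 1   -> [-15, -13]

-13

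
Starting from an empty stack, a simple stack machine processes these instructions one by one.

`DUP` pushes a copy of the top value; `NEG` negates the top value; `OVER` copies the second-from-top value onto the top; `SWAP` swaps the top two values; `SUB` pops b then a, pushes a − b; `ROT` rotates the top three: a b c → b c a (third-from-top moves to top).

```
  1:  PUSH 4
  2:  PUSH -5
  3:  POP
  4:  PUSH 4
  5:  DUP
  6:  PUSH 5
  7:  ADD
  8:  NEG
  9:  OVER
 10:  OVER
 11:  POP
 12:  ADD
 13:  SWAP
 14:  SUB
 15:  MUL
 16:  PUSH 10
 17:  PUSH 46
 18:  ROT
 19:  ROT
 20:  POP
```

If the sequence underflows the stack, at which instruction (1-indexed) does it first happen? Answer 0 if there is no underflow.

0

PUSH 4  : [4]
PUSH -5 : [4, -5]
POP     : [4]
PUSH 4  : [4, 4]
DUP     : [4, 4, 4]
PUSH 5  : [4, 4, 4, 5]
ADD     : [4, 4, 9]
NEG     : [4, 4, -9]
OVER    : [4, 4, -9, 4]
OVER    : [4, 4, -9, 4, -9]
POP     : [4, 4, -9, 4]
ADD     : [4, 4, -5]
SWAP    : [4, -5, 4]
SUB     : [4, -9]
MUL     : [-36]
PUSH 10 : [-36, 10]
PUSH 46 : [-36, 10, 46]
ROT     : [10, 46, -36]
ROT     : [46, -36, 10]
POP     : [46, -36]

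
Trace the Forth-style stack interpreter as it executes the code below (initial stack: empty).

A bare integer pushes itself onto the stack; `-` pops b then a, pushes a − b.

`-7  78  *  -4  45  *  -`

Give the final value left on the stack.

-7 -> [-7]
78 -> [-7, 78]
*  -> [-546]
-4 -> [-546, -4]
45 -> [-546, -4, 45]
*  -> [-546, -180]
-  -> [-366]

-366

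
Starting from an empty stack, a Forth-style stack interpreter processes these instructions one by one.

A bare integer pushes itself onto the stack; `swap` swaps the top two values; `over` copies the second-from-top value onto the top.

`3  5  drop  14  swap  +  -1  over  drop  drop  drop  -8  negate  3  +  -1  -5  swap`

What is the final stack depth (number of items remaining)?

3       3
5       3 5
drop    3
14      3 14
swap    14 3
+       17
-1      17 -1
over    17 -1 17
drop    17 -1
drop    17
drop    (empty)
-8      -8
negate  8
3       8 3
+       11
-1      11 -1
-5      11 -1 -5
swap    11 -5 -1

3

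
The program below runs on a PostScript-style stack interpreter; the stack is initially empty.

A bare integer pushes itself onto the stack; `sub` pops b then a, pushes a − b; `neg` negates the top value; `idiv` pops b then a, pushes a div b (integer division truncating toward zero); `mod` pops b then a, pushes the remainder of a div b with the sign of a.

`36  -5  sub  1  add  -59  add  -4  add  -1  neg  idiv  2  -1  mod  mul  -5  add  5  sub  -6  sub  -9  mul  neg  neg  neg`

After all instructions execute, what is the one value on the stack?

-36

36   : [36]
-5   : [36, -5]
sub  : [41]
1    : [41, 1]
add  : [42]
-59  : [42, -59]
add  : [-17]
-4   : [-17, -4]
add  : [-21]
-1   : [-21, -1]
neg  : [-21, 1]
idiv : [-21]
2    : [-21, 2]
-1   : [-21, 2, -1]
mod  : [-21, 0]
mul  : [0]
-5   : [0, -5]
add  : [-5]
5    : [-5, 5]
sub  : [-10]
-6   : [-10, -6]
sub  : [-4]
-9   : [-4, -9]
mul  : [36]
neg  : [-36]
neg  : [36]
neg  : [-36]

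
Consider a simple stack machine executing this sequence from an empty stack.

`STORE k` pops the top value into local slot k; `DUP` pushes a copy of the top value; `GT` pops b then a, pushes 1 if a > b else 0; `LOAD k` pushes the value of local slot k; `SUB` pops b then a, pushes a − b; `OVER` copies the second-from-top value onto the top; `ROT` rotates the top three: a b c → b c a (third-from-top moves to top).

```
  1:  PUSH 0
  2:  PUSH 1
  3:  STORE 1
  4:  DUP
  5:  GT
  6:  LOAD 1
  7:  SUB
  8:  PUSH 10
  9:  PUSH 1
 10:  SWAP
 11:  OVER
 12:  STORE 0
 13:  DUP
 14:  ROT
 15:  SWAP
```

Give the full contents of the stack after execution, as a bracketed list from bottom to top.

[-1, 10, 1, 10]

PUSH 0  : 0
PUSH 1  : 0 1
STORE 1 : 0
DUP     : 0 0
GT      : 0
LOAD 1  : 0 1
SUB     : -1
PUSH 10 : -1 10
PUSH 1  : -1 10 1
SWAP    : -1 1 10
OVER    : -1 1 10 1
STORE 0 : -1 1 10
DUP     : -1 1 10 10
ROT     : -1 10 10 1
SWAP    : -1 10 1 10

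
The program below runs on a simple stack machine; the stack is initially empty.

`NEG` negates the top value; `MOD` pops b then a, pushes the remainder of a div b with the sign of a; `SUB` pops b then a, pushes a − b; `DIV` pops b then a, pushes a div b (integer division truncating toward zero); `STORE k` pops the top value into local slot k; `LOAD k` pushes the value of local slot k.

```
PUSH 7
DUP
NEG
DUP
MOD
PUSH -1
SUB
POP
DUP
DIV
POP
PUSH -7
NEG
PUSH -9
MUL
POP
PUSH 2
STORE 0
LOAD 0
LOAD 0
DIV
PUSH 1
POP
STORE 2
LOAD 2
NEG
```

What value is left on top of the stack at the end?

PUSH 7  : 7
DUP     : 7 7
NEG     : 7 -7
DUP     : 7 -7 -7
MOD     : 7 0
PUSH -1 : 7 0 -1
SUB     : 7 1
POP     : 7
DUP     : 7 7
DIV     : 1
POP     : (empty)
PUSH -7 : -7
NEG     : 7
PUSH -9 : 7 -9
MUL     : -63
POP     : (empty)
PUSH 2  : 2
STORE 0 : (empty)
LOAD 0  : 2
LOAD 0  : 2 2
DIV     : 1
PUSH 1  : 1 1
POP     : 1
STORE 2 : (empty)
LOAD 2  : 1
NEG     : -1

-1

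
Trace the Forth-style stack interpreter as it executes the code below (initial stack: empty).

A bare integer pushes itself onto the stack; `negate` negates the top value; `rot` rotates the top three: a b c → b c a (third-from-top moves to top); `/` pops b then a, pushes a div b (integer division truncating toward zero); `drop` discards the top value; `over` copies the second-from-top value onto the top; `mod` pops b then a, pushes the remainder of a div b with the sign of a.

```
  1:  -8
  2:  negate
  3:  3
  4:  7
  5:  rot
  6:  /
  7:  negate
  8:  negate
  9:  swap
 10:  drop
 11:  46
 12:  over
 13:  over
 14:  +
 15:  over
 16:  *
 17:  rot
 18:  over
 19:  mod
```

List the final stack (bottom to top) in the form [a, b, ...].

-8     : [-8]
negate : [8]
3      : [8, 3]
7      : [8, 3, 7]
rot    : [3, 7, 8]
/      : [3, 0]
negate : [3, 0]
negate : [3, 0]
swap   : [0, 3]
drop   : [0]
46     : [0, 46]
over   : [0, 46, 0]
over   : [0, 46, 0, 46]
+      : [0, 46, 46]
over   : [0, 46, 46, 46]
*      : [0, 46, 2116]
rot    : [46, 2116, 0]
over   : [46, 2116, 0, 2116]
mod    : [46, 2116, 0]

[46, 2116, 0]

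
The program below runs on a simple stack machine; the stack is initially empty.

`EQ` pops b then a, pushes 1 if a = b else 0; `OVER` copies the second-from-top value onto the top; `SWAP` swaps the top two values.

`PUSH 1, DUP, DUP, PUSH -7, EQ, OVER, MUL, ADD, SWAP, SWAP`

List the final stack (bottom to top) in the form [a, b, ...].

PUSH 1  : [1]
DUP     : [1, 1]
DUP     : [1, 1, 1]
PUSH -7 : [1, 1, 1, -7]
EQ      : [1, 1, 0]
OVER    : [1, 1, 0, 1]
MUL     : [1, 1, 0]
ADD     : [1, 1]
SWAP    : [1, 1]
SWAP    : [1, 1]

[1, 1]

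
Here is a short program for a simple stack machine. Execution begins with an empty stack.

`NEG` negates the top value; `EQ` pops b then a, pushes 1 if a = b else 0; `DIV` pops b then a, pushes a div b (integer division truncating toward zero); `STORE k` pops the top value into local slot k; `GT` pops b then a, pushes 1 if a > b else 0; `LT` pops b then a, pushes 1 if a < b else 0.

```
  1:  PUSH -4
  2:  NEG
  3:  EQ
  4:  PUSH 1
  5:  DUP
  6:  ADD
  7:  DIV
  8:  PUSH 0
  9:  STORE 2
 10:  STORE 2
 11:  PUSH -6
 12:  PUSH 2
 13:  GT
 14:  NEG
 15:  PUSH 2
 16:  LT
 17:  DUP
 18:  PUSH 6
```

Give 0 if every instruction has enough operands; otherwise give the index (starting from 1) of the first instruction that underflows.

3

PUSH -4  -4
NEG      4
EQ  — needs 2 operands, stack has 1 → underflow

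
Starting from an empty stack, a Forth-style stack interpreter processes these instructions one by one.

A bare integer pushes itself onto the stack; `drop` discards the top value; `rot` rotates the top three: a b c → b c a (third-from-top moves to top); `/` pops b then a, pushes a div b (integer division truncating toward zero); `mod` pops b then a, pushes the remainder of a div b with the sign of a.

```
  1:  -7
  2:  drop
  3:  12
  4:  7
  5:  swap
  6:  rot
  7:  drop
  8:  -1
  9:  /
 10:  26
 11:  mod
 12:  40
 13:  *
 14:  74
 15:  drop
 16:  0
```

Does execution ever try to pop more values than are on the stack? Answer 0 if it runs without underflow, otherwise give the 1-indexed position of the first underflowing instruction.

6

-7   : -7
drop : (empty)
12   : 12
7    : 12 7
swap : 7 12
rot  — needs 3 operands, stack has 2 → underflow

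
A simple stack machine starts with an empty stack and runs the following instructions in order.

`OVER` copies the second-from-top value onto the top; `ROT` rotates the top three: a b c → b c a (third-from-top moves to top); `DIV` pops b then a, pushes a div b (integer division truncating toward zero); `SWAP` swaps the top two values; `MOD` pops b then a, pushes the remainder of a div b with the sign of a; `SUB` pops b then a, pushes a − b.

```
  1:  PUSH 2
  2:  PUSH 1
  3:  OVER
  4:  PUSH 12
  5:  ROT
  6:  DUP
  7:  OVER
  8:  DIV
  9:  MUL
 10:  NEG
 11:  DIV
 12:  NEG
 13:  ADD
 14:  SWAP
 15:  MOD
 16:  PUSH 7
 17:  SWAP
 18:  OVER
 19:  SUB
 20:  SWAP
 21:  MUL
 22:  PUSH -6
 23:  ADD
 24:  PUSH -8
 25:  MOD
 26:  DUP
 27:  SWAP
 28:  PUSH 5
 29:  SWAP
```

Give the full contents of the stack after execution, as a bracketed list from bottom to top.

PUSH 2  -> 2
PUSH 1  -> 2 1
OVER    -> 2 1 2
PUSH 12 -> 2 1 2 12
ROT     -> 2 2 12 1
DUP     -> 2 2 12 1 1
OVER    -> 2 2 12 1 1 1
DIV     -> 2 2 12 1 1
MUL     -> 2 2 12 1
NEG     -> 2 2 12 -1
DIV     -> 2 2 -12
NEG     -> 2 2 12
ADD     -> 2 14
SWAP    -> 14 2
MOD     -> 0
PUSH 7  -> 0 7
SWAP    -> 7 0
OVER    -> 7 0 7
SUB     -> 7 -7
SWAP    -> -7 7
MUL     -> -49
PUSH -6 -> -49 -6
ADD     -> -55
PUSH -8 -> -55 -8
MOD     -> -7
DUP     -> -7 -7
SWAP    -> -7 -7
PUSH 5  -> -7 -7 5
SWAP    -> -7 5 -7

[-7, 5, -7]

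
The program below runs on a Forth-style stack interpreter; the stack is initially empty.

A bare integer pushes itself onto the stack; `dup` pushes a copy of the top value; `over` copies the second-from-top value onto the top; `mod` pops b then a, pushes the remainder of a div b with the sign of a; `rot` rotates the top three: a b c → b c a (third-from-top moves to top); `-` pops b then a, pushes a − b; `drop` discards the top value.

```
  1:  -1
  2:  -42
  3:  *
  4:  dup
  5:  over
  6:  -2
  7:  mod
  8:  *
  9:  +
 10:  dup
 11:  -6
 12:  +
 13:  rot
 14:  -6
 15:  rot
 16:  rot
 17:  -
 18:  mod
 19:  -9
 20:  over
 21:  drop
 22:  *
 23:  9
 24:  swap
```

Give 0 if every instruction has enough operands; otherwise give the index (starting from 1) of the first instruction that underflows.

-1   -> -1
-42  -> -1 -42
*    -> 42
dup  -> 42 42
over -> 42 42 42
-2   -> 42 42 42 -2
mod  -> 42 42 0
*    -> 42 0
+    -> 42
dup  -> 42 42
-6   -> 42 42 -6
+    -> 42 36
rot  — needs 3 operands, stack has 2 → underflow

13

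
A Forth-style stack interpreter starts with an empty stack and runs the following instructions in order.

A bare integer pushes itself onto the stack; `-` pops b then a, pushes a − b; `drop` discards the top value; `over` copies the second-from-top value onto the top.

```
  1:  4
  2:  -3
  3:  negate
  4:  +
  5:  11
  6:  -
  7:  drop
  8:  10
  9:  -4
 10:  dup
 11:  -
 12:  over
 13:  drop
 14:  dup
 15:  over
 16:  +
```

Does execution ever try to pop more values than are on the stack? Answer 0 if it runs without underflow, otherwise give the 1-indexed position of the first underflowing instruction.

0

4      → [4]
-3     → [4, -3]
negate → [4, 3]
+      → [7]
11     → [7, 11]
-      → [-4]
drop   → []
10     → [10]
-4     → [10, -4]
dup    → [10, -4, -4]
-      → [10, 0]
over   → [10, 0, 10]
drop   → [10, 0]
dup    → [10, 0, 0]
over   → [10, 0, 0, 0]
+      → [10, 0, 0]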